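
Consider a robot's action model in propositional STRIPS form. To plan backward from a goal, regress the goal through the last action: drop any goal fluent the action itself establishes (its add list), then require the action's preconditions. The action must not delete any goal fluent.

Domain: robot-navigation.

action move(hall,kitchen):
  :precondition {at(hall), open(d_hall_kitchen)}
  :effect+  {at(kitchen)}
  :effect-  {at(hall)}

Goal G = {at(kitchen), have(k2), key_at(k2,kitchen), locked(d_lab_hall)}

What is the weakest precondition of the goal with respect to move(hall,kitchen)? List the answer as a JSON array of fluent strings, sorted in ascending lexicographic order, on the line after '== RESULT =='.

Compute (G \ add) ∪ pre:
  G ∩ del = {}  (empty — regression defined)
  G \ add = {at(kitchen), have(k2), key_at(k2,kitchen), locked(d_lab_hall)} \ {at(kitchen)} = {have(k2), key_at(k2,kitchen), locked(d_lab_hall)}
  ∪ pre   = {have(k2), key_at(k2,kitchen), locked(d_lab_hall)} ∪ {at(hall), open(d_hall_kitchen)}
          = {at(hall), have(k2), key_at(k2,kitchen), locked(d_lab_hall), open(d_hall_kitchen)}

== RESULT ==
["at(hall)", "have(k2)", "key_at(k2,kitchen)", "locked(d_lab_hall)", "open(d_hall_kitchen)"]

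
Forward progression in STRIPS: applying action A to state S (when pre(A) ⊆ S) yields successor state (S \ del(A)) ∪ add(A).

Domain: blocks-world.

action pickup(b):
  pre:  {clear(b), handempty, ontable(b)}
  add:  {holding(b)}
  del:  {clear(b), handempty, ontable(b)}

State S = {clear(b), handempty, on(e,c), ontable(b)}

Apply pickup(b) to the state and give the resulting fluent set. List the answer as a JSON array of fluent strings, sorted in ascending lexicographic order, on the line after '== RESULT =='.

Progress:
  pre ⊆ S: {clear(b), handempty, ontable(b)} ⊆ S  — applicable
  S \ del = {on(e,c)}
  ∪ add   = {holding(b), on(e,c)}

== RESULT ==
["holding(b)", "on(e,c)"]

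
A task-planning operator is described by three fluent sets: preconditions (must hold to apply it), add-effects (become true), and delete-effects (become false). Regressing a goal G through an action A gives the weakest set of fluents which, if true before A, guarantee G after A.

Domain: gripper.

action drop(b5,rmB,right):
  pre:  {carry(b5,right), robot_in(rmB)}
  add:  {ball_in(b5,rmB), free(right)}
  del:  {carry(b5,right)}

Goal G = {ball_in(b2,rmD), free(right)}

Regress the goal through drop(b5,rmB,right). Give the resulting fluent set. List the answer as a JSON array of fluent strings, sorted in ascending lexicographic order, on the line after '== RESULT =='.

Compute (G \ add) ∪ pre:
  G ∩ del = {}  (empty — regression defined)
  G \ add = {ball_in(b2,rmD), free(right)} \ {ball_in(b5,rmB), free(right)} = {ball_in(b2,rmD)}
  ∪ pre   = {ball_in(b2,rmD)} ∪ {carry(b5,right), robot_in(rmB)}
          = {ball_in(b2,rmD), carry(b5,right), robot_in(rmB)}

== RESULT ==
["ball_in(b2,rmD)", "carry(b5,right)", "robot_in(rmB)"]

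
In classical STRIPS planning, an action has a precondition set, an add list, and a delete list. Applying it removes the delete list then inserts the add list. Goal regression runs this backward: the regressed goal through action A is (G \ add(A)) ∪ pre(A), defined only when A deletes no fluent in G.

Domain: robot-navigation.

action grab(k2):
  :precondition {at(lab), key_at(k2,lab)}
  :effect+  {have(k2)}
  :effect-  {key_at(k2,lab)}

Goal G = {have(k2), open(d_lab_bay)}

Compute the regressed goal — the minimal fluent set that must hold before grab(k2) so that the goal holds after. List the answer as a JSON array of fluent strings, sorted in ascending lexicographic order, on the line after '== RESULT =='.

Regress:
  G ∩ del = {}  (empty — regression defined)
  G \ add = {have(k2), open(d_lab_bay)} \ {have(k2)} = {open(d_lab_bay)}
  ∪ pre   = {open(d_lab_bay)} ∪ {at(lab), key_at(k2,lab)}
          = {at(lab), key_at(k2,lab), open(d_lab_bay)}

== RESULT ==
["at(lab)", "key_at(k2,lab)", "open(d_lab_bay)"]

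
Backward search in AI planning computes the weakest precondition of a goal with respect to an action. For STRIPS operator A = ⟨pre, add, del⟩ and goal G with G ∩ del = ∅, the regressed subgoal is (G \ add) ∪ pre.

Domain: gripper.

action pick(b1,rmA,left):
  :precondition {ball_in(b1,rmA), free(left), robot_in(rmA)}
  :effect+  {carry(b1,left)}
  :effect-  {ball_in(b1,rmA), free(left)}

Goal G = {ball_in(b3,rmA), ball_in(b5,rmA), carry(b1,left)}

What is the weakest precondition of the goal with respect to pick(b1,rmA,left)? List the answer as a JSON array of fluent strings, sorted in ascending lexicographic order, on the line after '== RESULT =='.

Compute (G \ add) ∪ pre:
  G ∩ del = {}  (empty — regression defined)
  G \ add = {ball_in(b3,rmA), ball_in(b5,rmA), carry(b1,left)} \ {carry(b1,left)} = {ball_in(b3,rmA), ball_in(b5,rmA)}
  ∪ pre   = {ball_in(b3,rmA), ball_in(b5,rmA)} ∪ {ball_in(b1,rmA), free(left), robot_in(rmA)}
          = {ball_in(b1,rmA), ball_in(b3,rmA), ball_in(b5,rmA), free(left), robot_in(rmA)}

== RESULT ==
["ball_in(b1,rmA)", "ball_in(b3,rmA)", "ball_in(b5,rmA)", "free(left)", "robot_in(rmA)"]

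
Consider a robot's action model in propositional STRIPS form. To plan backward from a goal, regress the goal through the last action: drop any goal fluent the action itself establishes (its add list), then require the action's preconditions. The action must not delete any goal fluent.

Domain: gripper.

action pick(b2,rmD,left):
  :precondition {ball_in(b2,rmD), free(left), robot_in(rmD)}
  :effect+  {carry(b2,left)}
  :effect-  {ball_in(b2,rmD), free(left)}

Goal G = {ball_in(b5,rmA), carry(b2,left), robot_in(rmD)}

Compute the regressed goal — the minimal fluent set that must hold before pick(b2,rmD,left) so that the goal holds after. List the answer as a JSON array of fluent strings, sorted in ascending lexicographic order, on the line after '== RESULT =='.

Compute (G \ add) ∪ pre:
  G ∩ del = {}  (empty — regression defined)
  G \ add = {ball_in(b5,rmA), carry(b2,left), robot_in(rmD)} \ {carry(b2,left)} = {ball_in(b5,rmA), robot_in(rmD)}
  ∪ pre   = {ball_in(b5,rmA), robot_in(rmD)} ∪ {ball_in(b2,rmD), free(left), robot_in(rmD)}
          = {ball_in(b2,rmD), ball_in(b5,rmA), free(left), robot_in(rmD)}

== RESULT ==
["ball_in(b2,rmD)", "ball_in(b5,rmA)", "free(left)", "robot_in(rmD)"]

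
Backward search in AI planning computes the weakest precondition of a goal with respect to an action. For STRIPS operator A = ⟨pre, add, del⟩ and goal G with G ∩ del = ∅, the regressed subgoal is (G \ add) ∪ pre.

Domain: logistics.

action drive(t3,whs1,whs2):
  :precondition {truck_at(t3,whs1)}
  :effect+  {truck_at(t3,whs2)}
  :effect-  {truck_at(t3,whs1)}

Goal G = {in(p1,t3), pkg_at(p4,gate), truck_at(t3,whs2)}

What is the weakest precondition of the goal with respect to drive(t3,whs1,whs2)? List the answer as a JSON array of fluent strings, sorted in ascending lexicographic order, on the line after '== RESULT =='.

Regress:
  G ∩ del = {}  (empty — regression defined)
  G \ add = {in(p1,t3), pkg_at(p4,gate), truck_at(t3,whs2)} \ {truck_at(t3,whs2)} = {in(p1,t3), pkg_at(p4,gate)}
  ∪ pre   = {in(p1,t3), pkg_at(p4,gate)} ∪ {truck_at(t3,whs1)}
          = {in(p1,t3), pkg_at(p4,gate), truck_at(t3,whs1)}

== RESULT ==
["in(p1,t3)", "pkg_at(p4,gate)", "truck_at(t3,whs1)"]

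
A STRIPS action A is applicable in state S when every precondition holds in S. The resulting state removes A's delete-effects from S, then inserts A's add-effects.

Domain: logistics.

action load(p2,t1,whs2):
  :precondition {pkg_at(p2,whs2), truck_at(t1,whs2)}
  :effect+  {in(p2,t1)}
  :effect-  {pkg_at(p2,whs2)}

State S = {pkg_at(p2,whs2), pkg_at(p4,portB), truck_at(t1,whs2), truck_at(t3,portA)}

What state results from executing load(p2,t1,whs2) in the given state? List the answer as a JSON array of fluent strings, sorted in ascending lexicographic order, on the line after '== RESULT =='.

Compute (S \ del) ∪ add:
  pre ⊆ S: {pkg_at(p2,whs2), truck_at(t1,whs2)} ⊆ S  — applicable
  S \ del = {pkg_at(p4,portB), truck_at(t1,whs2), truck_at(t3,portA)}
  ∪ add   = {in(p2,t1), pkg_at(p4,portB), truck_at(t1,whs2), truck_at(t3,portA)}

== RESULT ==
["in(p2,t1)", "pkg_at(p4,portB)", "truck_at(t1,whs2)", "truck_at(t3,portA)"]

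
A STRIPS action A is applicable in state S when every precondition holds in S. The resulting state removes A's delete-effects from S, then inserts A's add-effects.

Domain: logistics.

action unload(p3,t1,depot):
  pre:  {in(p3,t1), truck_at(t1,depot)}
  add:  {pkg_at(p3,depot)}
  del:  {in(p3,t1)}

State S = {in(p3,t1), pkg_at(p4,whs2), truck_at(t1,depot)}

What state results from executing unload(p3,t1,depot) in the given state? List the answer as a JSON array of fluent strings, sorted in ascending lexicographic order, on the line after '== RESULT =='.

Compute (S \ del) ∪ add:
  pre ⊆ S: {in(p3,t1), truck_at(t1,depot)} ⊆ S  — applicable
  S \ del = {pkg_at(p4,whs2), truck_at(t1,depot)}
  ∪ add   = {pkg_at(p3,depot), pkg_at(p4,whs2), truck_at(t1,depot)}

== RESULT ==
["pkg_at(p3,depot)", "pkg_at(p4,whs2)", "truck_at(t1,depot)"]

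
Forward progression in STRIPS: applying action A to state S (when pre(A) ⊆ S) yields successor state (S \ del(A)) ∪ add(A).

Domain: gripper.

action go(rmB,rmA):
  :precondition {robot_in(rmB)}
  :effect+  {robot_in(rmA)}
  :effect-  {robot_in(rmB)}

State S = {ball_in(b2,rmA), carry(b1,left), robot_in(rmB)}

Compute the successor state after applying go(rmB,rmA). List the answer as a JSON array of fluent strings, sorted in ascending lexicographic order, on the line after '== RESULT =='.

Progress:
  pre ⊆ S: {robot_in(rmB)} ⊆ S  — applicable
  S \ del = {ball_in(b2,rmA), carry(b1,left)}
  ∪ add   = {ball_in(b2,rmA), carry(b1,left), robot_in(rmA)}

== RESULT ==
["ball_in(b2,rmA)", "carry(b1,left)", "robot_in(rmA)"]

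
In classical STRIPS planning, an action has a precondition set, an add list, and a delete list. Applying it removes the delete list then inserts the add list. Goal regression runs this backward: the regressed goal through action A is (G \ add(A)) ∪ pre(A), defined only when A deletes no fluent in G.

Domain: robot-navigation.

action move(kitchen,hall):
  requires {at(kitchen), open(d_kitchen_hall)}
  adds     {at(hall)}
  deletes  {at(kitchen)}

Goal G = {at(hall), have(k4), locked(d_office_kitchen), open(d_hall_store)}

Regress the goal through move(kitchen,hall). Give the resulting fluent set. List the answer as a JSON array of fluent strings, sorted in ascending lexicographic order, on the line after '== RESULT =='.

Regress:
  G ∩ del = {}  (empty — regression defined)
  G \ add = {at(hall), have(k4), locked(d_office_kitchen), open(d_hall_store)} \ {at(hall)} = {have(k4), locked(d_office_kitchen), open(d_hall_store)}
  ∪ pre   = {have(k4), locked(d_office_kitchen), open(d_hall_store)} ∪ {at(kitchen), open(d_kitchen_hall)}
          = {at(kitchen), have(k4), locked(d_office_kitchen), open(d_hall_store), open(d_kitchen_hall)}

== RESULT ==
["at(kitchen)", "have(k4)", "locked(d_office_kitchen)", "open(d_hall_store)", "open(d_kitchen_hall)"]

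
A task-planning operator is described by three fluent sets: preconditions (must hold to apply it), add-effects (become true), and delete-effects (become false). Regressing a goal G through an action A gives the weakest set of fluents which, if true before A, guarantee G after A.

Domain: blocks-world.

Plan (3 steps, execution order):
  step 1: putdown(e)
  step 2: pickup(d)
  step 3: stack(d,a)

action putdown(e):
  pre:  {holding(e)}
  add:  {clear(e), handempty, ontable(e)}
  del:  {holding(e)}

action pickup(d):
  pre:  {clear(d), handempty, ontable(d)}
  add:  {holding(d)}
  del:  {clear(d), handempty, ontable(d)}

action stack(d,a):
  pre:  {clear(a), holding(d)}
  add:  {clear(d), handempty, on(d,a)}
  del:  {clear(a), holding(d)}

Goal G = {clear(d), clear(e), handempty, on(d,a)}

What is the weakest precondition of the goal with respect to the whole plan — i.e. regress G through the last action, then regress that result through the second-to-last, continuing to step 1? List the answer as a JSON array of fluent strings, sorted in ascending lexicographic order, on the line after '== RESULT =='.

Regress step by step:
  through step 3 (stack(d,a)): drop {clear(d), handempty, on(d,a)}, keep {clear(e)}, require {clear(a), holding(d)}
    → {clear(a), clear(e), holding(d)}
  through step 2 (pickup(d)): drop {holding(d)}, keep {clear(a), clear(e)}, require {clear(d), handempty, ontable(d)}
    → {clear(a), clear(d), clear(e), handempty, ontable(d)}
  through step 1 (putdown(e)): drop {clear(e), handempty}, keep {clear(a), clear(d), ontable(d)}, require {holding(e)}
    → {clear(a), clear(d), holding(e), ontable(d)}

== RESULT ==
["clear(a)", "clear(d)", "holding(e)", "ontable(d)"]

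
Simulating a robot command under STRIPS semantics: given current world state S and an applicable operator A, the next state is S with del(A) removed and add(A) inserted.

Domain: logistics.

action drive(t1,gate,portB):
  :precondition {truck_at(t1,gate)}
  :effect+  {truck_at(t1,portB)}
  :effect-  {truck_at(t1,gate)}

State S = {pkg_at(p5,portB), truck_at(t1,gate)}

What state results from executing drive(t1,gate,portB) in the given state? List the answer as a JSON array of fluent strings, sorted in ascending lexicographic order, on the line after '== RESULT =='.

Progress:
  pre ⊆ S: {truck_at(t1,gate)} ⊆ S  — applicable
  S \ del = {pkg_at(p5,portB)}
  ∪ add   = {pkg_at(p5,portB), truck_at(t1,portB)}

== RESULT ==
["pkg_at(p5,portB)", "truck_at(t1,portB)"]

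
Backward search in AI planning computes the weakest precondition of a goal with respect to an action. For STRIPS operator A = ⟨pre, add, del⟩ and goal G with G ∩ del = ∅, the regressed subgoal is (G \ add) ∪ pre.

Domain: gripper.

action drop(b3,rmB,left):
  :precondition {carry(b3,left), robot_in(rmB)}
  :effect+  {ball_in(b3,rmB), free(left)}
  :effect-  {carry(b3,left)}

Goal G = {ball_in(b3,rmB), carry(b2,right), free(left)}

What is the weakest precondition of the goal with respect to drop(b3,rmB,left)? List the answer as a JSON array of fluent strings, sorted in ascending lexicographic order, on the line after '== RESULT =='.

Regress:
  G ∩ del = {}  (empty — regression defined)
  G \ add = {ball_in(b3,rmB), carry(b2,right), free(left)} \ {ball_in(b3,rmB), free(left)} = {carry(b2,right)}
  ∪ pre   = {carry(b2,right)} ∪ {carry(b3,left), robot_in(rmB)}
          = {carry(b2,right), carry(b3,left), robot_in(rmB)}

== RESULT ==
["carry(b2,right)", "carry(b3,left)", "robot_in(rmB)"]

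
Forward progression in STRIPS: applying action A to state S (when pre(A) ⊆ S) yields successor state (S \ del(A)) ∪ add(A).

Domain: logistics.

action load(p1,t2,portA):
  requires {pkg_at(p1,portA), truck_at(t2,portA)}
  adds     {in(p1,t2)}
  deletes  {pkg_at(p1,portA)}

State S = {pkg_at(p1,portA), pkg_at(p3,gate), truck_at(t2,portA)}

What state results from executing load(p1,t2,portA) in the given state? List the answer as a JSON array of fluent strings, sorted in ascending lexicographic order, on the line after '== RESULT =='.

Progress:
  pre ⊆ S: {pkg_at(p1,portA), truck_at(t2,portA)} ⊆ S  — applicable
  S \ del = {pkg_at(p3,gate), truck_at(t2,portA)}
  ∪ add   = {in(p1,t2), pkg_at(p3,gate), truck_at(t2,portA)}

== RESULT ==
["in(p1,t2)", "pkg_at(p3,gate)", "truck_at(t2,portA)"]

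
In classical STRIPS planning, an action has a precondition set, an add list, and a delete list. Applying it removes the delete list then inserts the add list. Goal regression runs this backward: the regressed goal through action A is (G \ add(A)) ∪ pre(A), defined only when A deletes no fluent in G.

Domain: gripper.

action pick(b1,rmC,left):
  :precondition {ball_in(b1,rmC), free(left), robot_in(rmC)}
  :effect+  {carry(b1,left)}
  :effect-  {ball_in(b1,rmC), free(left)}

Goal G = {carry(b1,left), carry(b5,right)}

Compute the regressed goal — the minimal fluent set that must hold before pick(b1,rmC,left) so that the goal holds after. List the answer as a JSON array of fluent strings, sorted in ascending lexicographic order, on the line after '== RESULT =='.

Regress:
  G ∩ del = {}  (empty — regression defined)
  G \ add = {carry(b1,left), carry(b5,right)} \ {carry(b1,left)} = {carry(b5,right)}
  ∪ pre   = {carry(b5,right)} ∪ {ball_in(b1,rmC), free(left), robot_in(rmC)}
          = {ball_in(b1,rmC), carry(b5,right), free(left), robot_in(rmC)}

== RESULT ==
["ball_in(b1,rmC)", "carry(b5,right)", "free(left)", "robot_in(rmC)"]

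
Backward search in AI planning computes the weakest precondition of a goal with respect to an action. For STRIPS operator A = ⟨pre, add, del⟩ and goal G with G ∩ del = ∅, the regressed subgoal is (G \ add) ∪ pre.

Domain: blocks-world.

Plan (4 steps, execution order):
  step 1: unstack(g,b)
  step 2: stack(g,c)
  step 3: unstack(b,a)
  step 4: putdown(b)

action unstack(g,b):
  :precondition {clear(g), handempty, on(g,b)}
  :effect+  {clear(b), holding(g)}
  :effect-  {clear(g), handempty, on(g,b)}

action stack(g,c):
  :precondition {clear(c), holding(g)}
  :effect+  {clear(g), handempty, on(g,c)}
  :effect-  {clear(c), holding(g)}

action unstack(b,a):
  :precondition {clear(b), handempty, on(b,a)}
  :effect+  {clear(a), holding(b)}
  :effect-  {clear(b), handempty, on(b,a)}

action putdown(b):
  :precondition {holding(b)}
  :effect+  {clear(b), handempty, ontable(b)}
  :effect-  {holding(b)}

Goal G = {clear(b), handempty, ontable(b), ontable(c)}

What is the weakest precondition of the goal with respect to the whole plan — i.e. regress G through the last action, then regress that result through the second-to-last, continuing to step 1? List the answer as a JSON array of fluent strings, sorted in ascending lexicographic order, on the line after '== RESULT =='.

Work backward from the goal:
  through step 4 (putdown(b)): drop {clear(b), handempty, ontable(b)}, keep {ontable(c)}, require {holding(b)}
    → {holding(b), ontable(c)}
  through step 3 (unstack(b,a)): drop {holding(b)}, keep {ontable(c)}, require {clear(b), handempty, on(b,a)}
    → {clear(b), handempty, on(b,a), ontable(c)}
  through step 2 (stack(g,c)): drop {handempty}, keep {clear(b), on(b,a), ontable(c)}, require {clear(c), holding(g)}
    → {clear(b), clear(c), holding(g), on(b,a), ontable(c)}
  through step 1 (unstack(g,b)): drop {clear(b), holding(g)}, keep {clear(c), on(b,a), ontable(c)}, require {clear(g), handempty, on(g,b)}
    → {clear(c), clear(g), handempty, on(b,a), on(g,b), ontable(c)}

== RESULT ==
["clear(c)", "clear(g)", "handempty", "on(b,a)", "on(g,b)", "ontable(c)"]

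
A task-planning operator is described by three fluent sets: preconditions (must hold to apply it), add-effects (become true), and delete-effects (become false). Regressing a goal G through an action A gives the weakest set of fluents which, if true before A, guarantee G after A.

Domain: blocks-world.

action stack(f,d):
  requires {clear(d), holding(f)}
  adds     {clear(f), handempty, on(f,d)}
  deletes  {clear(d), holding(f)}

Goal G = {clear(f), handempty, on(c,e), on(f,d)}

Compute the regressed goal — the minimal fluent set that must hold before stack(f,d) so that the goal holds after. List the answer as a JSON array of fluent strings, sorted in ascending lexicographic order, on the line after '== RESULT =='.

Compute (G \ add) ∪ pre:
  G ∩ del = {}  (empty — regression defined)
  G \ add = {clear(f), handempty, on(c,e), on(f,d)} \ {clear(f), handempty, on(f,d)} = {on(c,e)}
  ∪ pre   = {on(c,e)} ∪ {clear(d), holding(f)}
          = {clear(d), holding(f), on(c,e)}

== RESULT ==
["clear(d)", "holding(f)", "on(c,e)"]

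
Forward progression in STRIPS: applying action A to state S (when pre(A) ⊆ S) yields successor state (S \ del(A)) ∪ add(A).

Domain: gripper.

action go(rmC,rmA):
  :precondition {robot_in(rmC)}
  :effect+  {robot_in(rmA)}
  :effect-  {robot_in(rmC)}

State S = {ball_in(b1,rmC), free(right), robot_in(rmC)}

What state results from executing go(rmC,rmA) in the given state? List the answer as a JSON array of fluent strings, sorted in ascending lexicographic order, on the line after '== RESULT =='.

Compute (S \ del) ∪ add:
  pre ⊆ S: {robot_in(rmC)} ⊆ S  — applicable
  S \ del = {ball_in(b1,rmC), free(right)}
  ∪ add   = {ball_in(b1,rmC), free(right), robot_in(rmA)}

== RESULT ==
["ball_in(b1,rmC)", "free(right)", "robot_in(rmA)"]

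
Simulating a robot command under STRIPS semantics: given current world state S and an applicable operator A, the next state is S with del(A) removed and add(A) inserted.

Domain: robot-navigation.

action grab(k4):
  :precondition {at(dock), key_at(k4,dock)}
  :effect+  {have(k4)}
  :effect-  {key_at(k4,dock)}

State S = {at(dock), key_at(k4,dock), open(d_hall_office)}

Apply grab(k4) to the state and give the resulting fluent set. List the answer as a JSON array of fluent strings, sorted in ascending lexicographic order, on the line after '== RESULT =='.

Progress:
  pre ⊆ S: {at(dock), key_at(k4,dock)} ⊆ S  — applicable
  S \ del = {at(dock), open(d_hall_office)}
  ∪ add   = {at(dock), have(k4), open(d_hall_office)}

== RESULT ==
["at(dock)", "have(k4)", "open(d_hall_office)"]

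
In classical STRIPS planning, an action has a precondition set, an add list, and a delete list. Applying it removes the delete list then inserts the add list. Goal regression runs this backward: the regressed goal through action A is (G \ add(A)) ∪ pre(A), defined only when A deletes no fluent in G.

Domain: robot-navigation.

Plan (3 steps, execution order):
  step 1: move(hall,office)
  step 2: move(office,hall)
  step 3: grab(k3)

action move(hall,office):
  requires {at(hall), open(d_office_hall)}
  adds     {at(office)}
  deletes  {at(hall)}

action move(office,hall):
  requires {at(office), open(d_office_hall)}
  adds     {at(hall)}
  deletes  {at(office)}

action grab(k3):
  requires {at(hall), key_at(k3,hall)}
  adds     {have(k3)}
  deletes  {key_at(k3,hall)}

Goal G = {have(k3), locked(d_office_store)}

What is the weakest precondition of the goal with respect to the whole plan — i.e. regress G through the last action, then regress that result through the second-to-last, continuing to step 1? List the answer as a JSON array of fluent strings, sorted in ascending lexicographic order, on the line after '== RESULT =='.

Work backward from the goal:
  through step 3 (grab(k3)): drop {have(k3)}, keep {locked(d_office_store)}, require {at(hall), key_at(k3,hall)}
    → {at(hall), key_at(k3,hall), locked(d_office_store)}
  through step 2 (move(office,hall)): drop {at(hall)}, keep {key_at(k3,hall), locked(d_office_store)}, require {at(office), open(d_office_hall)}
    → {at(office), key_at(k3,hall), locked(d_office_store), open(d_office_hall)}
  through step 1 (move(hall,office)): drop {at(office)}, keep {key_at(k3,hall), locked(d_office_store), open(d_office_hall)}, require {at(hall), open(d_office_hall)}
    → {at(hall), key_at(k3,hall), locked(d_office_store), open(d_office_hall)}

== RESULT ==
["at(hall)", "key_at(k3,hall)", "locked(d_office_store)", "open(d_office_hall)"]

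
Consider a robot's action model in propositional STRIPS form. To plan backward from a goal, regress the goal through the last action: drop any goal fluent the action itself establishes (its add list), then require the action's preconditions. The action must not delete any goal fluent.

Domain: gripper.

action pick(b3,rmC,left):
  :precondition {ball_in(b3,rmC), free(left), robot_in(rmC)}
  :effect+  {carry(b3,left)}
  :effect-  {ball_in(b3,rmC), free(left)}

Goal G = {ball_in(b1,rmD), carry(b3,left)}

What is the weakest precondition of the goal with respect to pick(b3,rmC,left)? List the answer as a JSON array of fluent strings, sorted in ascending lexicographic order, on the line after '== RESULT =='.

Compute (G \ add) ∪ pre:
  G ∩ del = {}  (empty — regression defined)
  G \ add = {ball_in(b1,rmD), carry(b3,left)} \ {carry(b3,left)} = {ball_in(b1,rmD)}
  ∪ pre   = {ball_in(b1,rmD)} ∪ {ball_in(b3,rmC), free(left), robot_in(rmC)}
          = {ball_in(b1,rmD), ball_in(b3,rmC), free(left), robot_in(rmC)}

== RESULT ==
["ball_in(b1,rmD)", "ball_in(b3,rmC)", "free(left)", "robot_in(rmC)"]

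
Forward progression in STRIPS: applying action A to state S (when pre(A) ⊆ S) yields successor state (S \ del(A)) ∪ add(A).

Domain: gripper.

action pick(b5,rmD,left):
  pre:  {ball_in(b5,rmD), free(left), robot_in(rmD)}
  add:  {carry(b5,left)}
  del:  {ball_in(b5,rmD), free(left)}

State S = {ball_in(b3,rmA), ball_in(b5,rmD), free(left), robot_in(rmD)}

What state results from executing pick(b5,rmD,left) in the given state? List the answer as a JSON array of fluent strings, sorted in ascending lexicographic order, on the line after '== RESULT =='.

Progress:
  pre ⊆ S: {ball_in(b5,rmD), free(left), robot_in(rmD)} ⊆ S  — applicable
  S \ del = {ball_in(b3,rmA), robot_in(rmD)}
  ∪ add   = {ball_in(b3,rmA), carry(b5,left), robot_in(rmD)}

== RESULT ==
["ball_in(b3,rmA)", "carry(b5,left)", "robot_in(rmD)"]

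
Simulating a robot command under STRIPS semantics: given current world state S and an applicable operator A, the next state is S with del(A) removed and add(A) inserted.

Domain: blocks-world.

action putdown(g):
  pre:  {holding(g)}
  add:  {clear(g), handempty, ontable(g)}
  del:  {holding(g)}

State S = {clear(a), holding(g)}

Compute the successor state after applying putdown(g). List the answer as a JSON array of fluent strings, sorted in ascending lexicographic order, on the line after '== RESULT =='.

Progress:
  pre ⊆ S: {holding(g)} ⊆ S  — applicable
  S \ del = {clear(a)}
  ∪ add   = {clear(a), clear(g), handempty, ontable(g)}

== RESULT ==
["clear(a)", "clear(g)", "handempty", "ontable(g)"]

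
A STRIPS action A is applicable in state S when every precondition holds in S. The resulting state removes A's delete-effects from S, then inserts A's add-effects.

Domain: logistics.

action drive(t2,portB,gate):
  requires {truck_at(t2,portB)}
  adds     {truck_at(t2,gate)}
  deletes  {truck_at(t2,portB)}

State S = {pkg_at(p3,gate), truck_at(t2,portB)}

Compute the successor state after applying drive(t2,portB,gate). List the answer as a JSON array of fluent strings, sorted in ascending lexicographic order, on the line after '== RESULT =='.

Progress:
  pre ⊆ S: {truck_at(t2,portB)} ⊆ S  — applicable
  S \ del = {pkg_at(p3,gate)}
  ∪ add   = {pkg_at(p3,gate), truck_at(t2,gate)}

== RESULT ==
["pkg_at(p3,gate)", "truck_at(t2,gate)"]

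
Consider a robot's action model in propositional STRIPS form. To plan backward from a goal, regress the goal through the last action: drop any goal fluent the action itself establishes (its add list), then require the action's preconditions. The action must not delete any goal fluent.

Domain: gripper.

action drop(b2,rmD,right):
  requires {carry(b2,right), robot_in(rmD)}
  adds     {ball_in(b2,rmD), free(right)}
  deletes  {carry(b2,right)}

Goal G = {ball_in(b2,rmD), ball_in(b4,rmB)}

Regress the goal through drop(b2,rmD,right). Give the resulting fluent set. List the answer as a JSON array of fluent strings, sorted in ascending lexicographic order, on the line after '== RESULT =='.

Regress:
  G ∩ del = {}  (empty — regression defined)
  G \ add = {ball_in(b2,rmD), ball_in(b4,rmB)} \ {ball_in(b2,rmD), free(right)} = {ball_in(b4,rmB)}
  ∪ pre   = {ball_in(b4,rmB)} ∪ {carry(b2,right), robot_in(rmD)}
          = {ball_in(b4,rmB), carry(b2,right), robot_in(rmD)}

== RESULT ==
["ball_in(b4,rmB)", "carry(b2,right)", "robot_in(rmD)"]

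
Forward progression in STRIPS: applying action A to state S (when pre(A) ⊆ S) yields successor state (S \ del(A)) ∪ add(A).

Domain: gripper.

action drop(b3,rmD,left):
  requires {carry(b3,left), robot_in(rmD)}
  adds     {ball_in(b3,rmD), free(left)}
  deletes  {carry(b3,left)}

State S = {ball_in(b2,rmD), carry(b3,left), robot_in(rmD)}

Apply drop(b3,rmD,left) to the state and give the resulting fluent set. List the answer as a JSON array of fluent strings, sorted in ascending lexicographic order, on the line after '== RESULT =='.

Progress:
  pre ⊆ S: {carry(b3,left), robot_in(rmD)} ⊆ S  — applicable
  S \ del = {ball_in(b2,rmD), robot_in(rmD)}
  ∪ add   = {ball_in(b2,rmD), ball_in(b3,rmD), free(left), robot_in(rmD)}

== RESULT ==
["ball_in(b2,rmD)", "ball_in(b3,rmD)", "free(left)", "robot_in(rmD)"]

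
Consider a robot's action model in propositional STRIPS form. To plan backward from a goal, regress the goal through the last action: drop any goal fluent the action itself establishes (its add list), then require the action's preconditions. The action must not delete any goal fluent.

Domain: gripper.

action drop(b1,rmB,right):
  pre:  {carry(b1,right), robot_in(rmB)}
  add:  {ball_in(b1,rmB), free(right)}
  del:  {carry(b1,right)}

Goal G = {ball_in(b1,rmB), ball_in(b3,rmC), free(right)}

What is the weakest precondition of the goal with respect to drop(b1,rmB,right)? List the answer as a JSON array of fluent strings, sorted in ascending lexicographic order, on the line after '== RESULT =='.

Regress:
  G ∩ del = {}  (empty — regression defined)
  G \ add = {ball_in(b1,rmB), ball_in(b3,rmC), free(right)} \ {ball_in(b1,rmB), free(right)} = {ball_in(b3,rmC)}
  ∪ pre   = {ball_in(b3,rmC)} ∪ {carry(b1,right), robot_in(rmB)}
          = {ball_in(b3,rmC), carry(b1,right), robot_in(rmB)}

== RESULT ==
["ball_in(b3,rmC)", "carry(b1,right)", "robot_in(rmB)"]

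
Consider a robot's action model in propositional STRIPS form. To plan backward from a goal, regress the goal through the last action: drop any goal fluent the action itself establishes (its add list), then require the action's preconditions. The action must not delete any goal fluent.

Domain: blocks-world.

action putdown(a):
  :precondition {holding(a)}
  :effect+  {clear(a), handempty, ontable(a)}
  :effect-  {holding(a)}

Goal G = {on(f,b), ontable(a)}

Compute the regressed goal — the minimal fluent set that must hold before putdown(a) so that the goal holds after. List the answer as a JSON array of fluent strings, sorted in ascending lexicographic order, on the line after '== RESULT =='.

Regress:
  G ∩ del = {}  (empty — regression defined)
  G \ add = {on(f,b), ontable(a)} \ {clear(a), handempty, ontable(a)} = {on(f,b)}
  ∪ pre   = {on(f,b)} ∪ {holding(a)}
          = {holding(a), on(f,b)}

== RESULT ==
["holding(a)", "on(f,b)"]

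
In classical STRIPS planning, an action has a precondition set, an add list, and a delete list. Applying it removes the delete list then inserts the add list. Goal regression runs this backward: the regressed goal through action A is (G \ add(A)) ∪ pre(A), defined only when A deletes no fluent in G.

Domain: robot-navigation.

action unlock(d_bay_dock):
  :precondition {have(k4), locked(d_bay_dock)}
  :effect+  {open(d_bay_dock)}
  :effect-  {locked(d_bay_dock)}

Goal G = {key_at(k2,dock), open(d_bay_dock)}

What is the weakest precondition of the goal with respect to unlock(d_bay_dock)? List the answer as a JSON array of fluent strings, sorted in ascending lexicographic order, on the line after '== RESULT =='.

Regress:
  G ∩ del = {}  (empty — regression defined)
  G \ add = {key_at(k2,dock), open(d_bay_dock)} \ {open(d_bay_dock)} = {key_at(k2,dock)}
  ∪ pre   = {key_at(k2,dock)} ∪ {have(k4), locked(d_bay_dock)}
          = {have(k4), key_at(k2,dock), locked(d_bay_dock)}

== RESULT ==
["have(k4)", "key_at(k2,dock)", "locked(d_bay_dock)"]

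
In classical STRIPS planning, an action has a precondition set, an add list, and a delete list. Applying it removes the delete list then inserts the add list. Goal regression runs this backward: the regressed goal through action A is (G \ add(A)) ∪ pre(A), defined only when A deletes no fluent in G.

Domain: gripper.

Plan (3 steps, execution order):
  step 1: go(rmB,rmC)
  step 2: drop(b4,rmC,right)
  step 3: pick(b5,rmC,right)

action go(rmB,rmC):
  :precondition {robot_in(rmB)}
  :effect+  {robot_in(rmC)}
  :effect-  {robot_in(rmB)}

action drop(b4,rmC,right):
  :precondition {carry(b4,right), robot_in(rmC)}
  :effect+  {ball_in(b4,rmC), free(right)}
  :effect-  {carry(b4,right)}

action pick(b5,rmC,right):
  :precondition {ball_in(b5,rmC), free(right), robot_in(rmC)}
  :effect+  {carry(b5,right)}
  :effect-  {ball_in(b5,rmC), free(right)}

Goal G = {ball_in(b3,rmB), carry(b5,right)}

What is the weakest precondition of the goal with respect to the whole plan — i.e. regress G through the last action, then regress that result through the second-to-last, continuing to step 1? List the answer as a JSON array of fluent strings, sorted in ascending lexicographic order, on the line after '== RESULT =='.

Work backward from the goal:
  through step 3 (pick(b5,rmC,right)): drop {carry(b5,right)}, keep {ball_in(b3,rmB)}, require {ball_in(b5,rmC), free(right), robot_in(rmC)}
    → {ball_in(b3,rmB), ball_in(b5,rmC), free(right), robot_in(rmC)}
  through step 2 (drop(b4,rmC,right)): drop {free(right)}, keep {ball_in(b3,rmB), ball_in(b5,rmC), robot_in(rmC)}, require {carry(b4,right), robot_in(rmC)}
    → {ball_in(b3,rmB), ball_in(b5,rmC), carry(b4,right), robot_in(rmC)}
  through step 1 (go(rmB,rmC)): drop {robot_in(rmC)}, keep {ball_in(b3,rmB), ball_in(b5,rmC), carry(b4,right)}, require {robot_in(rmB)}
    → {ball_in(b3,rmB), ball_in(b5,rmC), carry(b4,right), robot_in(rmB)}

== RESULT ==
["ball_in(b3,rmB)", "ball_in(b5,rmC)", "carry(b4,right)", "robot_in(rmB)"]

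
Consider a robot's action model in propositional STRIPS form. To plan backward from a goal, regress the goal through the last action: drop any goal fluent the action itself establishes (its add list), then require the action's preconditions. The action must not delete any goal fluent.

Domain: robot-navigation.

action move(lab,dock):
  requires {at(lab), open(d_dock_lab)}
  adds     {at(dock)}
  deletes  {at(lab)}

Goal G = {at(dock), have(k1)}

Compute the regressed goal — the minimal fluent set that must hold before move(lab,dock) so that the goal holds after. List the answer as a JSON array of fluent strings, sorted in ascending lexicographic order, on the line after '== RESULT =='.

Compute (G \ add) ∪ pre:
  G ∩ del = {}  (empty — regression defined)
  G \ add = {at(dock), have(k1)} \ {at(dock)} = {have(k1)}
  ∪ pre   = {have(k1)} ∪ {at(lab), open(d_dock_lab)}
          = {at(lab), have(k1), open(d_dock_lab)}

== RESULT ==
["at(lab)", "have(k1)", "open(d_dock_lab)"]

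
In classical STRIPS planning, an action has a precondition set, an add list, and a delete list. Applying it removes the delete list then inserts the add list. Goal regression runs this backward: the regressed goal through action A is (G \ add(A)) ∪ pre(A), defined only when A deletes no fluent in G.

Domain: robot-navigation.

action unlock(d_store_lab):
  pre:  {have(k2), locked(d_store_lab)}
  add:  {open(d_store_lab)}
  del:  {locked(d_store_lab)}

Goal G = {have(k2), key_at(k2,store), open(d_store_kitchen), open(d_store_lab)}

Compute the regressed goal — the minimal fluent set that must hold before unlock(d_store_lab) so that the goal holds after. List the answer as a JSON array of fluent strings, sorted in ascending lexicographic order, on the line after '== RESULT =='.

Compute (G \ add) ∪ pre:
  G ∩ del = {}  (empty — regression defined)
  G \ add = {have(k2), key_at(k2,store), open(d_store_kitchen), open(d_store_lab)} \ {open(d_store_lab)} = {have(k2), key_at(k2,store), open(d_store_kitchen)}
  ∪ pre   = {have(k2), key_at(k2,store), open(d_store_kitchen)} ∪ {have(k2), locked(d_store_lab)}
          = {have(k2), key_at(k2,store), locked(d_store_lab), open(d_store_kitchen)}

== RESULT ==
["have(k2)", "key_at(k2,store)", "locked(d_store_lab)", "open(d_store_kitchen)"]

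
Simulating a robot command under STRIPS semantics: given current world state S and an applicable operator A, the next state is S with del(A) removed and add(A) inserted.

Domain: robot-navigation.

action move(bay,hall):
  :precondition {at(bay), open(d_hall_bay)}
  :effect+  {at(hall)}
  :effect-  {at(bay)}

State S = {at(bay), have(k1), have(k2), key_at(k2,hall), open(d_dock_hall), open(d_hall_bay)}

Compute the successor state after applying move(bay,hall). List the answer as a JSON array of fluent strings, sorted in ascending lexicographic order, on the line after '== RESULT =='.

Compute (S \ del) ∪ add:
  pre ⊆ S: {at(bay), open(d_hall_bay)} ⊆ S  — applicable
  S \ del = {have(k1), have(k2), key_at(k2,hall), open(d_dock_hall), open(d_hall_bay)}
  ∪ add   = {at(hall), have(k1), have(k2), key_at(k2,hall), open(d_dock_hall), open(d_hall_bay)}

== RESULT ==
["at(hall)", "have(k1)", "have(k2)", "key_at(k2,hall)", "open(d_dock_hall)", "open(d_hall_bay)"]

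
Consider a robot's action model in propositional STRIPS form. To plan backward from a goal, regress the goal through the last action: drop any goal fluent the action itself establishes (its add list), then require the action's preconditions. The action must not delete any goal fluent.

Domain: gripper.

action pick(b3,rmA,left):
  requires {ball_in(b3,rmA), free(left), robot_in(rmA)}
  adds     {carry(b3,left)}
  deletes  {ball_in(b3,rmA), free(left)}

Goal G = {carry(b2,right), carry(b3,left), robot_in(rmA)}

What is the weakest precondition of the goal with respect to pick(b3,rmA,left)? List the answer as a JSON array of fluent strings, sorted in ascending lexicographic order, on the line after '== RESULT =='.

Compute (G \ add) ∪ pre:
  G ∩ del = {}  (empty — regression defined)
  G \ add = {carry(b2,right), carry(b3,left), robot_in(rmA)} \ {carry(b3,left)} = {carry(b2,right), robot_in(rmA)}
  ∪ pre   = {carry(b2,right), robot_in(rmA)} ∪ {ball_in(b3,rmA), free(left), robot_in(rmA)}
          = {ball_in(b3,rmA), carry(b2,right), free(left), robot_in(rmA)}

== RESULT ==
["ball_in(b3,rmA)", "carry(b2,right)", "free(left)", "robot_in(rmA)"]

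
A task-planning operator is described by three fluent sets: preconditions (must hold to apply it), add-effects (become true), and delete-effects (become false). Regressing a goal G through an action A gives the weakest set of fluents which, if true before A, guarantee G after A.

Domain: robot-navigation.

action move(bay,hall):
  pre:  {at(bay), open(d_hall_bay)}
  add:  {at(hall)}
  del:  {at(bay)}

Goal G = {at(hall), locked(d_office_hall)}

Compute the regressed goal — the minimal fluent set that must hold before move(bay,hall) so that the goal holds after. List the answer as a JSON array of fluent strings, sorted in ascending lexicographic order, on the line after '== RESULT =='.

Regress:
  G ∩ del = {}  (empty — regression defined)
  G \ add = {at(hall), locked(d_office_hall)} \ {at(hall)} = {locked(d_office_hall)}
  ∪ pre   = {locked(d_office_hall)} ∪ {at(bay), open(d_hall_bay)}
          = {at(bay), locked(d_office_hall), open(d_hall_bay)}

== RESULT ==
["at(bay)", "locked(d_office_hall)", "open(d_hall_bay)"]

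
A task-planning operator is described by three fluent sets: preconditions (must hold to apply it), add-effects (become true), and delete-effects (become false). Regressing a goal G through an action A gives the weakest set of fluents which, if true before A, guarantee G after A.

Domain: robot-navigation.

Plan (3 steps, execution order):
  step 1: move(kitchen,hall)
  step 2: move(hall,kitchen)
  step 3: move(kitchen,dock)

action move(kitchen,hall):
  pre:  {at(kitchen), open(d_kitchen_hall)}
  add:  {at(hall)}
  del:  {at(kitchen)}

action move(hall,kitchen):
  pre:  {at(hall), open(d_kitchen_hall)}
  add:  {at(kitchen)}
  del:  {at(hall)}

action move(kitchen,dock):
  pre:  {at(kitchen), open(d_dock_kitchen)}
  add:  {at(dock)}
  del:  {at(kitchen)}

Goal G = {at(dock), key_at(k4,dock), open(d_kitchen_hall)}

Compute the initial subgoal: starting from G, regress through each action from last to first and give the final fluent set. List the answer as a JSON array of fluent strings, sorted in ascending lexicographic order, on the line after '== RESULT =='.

Work backward from the goal:
  through step 3 (move(kitchen,dock)): drop {at(dock)}, keep {key_at(k4,dock), open(d_kitchen_hall)}, require {at(kitchen), open(d_dock_kitchen)}
    → {at(kitchen), key_at(k4,dock), open(d_dock_kitchen), open(d_kitchen_hall)}
  through step 2 (move(hall,kitchen)): drop {at(kitchen)}, keep {key_at(k4,dock), open(d_dock_kitchen), open(d_kitchen_hall)}, require {at(hall), open(d_kitchen_hall)}
    → {at(hall), key_at(k4,dock), open(d_dock_kitchen), open(d_kitchen_hall)}
  through step 1 (move(kitchen,hall)): drop {at(hall)}, keep {key_at(k4,dock), open(d_dock_kitchen), open(d_kitchen_hall)}, require {at(kitchen), open(d_kitchen_hall)}
    → {at(kitchen), key_at(k4,dock), open(d_dock_kitchen), open(d_kitchen_hall)}

== RESULT ==
["at(kitchen)", "key_at(k4,dock)", "open(d_dock_kitchen)", "open(d_kitchen_hall)"]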